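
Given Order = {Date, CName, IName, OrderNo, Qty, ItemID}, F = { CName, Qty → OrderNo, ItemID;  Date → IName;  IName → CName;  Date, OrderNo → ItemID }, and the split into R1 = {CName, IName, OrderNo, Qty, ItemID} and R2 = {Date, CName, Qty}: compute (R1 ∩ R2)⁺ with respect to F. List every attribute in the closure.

CName, OrderNo, Qty, ItemID

R1 ∩ R2 = {CName, Qty}.
CName, Qty → OrderNo, ItemID applies, adding OrderNo, ItemID
Closure: {CName, OrderNo, Qty, ItemID}.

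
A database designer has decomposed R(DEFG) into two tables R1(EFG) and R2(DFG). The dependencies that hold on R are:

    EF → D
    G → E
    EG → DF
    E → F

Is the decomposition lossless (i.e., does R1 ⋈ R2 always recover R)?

Yes

Common attributes: R1 ∩ R2 = {FG}.
Closure of {FG}: G → E applies, adding E; EG → DF applies, adding D. So (FG)⁺ = {DEFG}.
This closure contains every attribute of R1, so R1 ∩ R2 → R1. The join is lossless.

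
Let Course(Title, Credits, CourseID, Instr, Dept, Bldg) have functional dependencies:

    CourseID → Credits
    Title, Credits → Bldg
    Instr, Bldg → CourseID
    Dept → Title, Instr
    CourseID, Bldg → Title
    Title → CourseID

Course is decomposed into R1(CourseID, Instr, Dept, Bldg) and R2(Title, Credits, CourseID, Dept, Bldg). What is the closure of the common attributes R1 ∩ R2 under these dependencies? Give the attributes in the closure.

R1 ∩ R2 = {CourseID, Dept, Bldg}.
CourseID → Credits applies, adding Credits
Dept → Title, Instr applies, adding Title, Instr
Closure: {Title, Credits, CourseID, Instr, Dept, Bldg}.

Title, Credits, CourseID, Instr, Dept, Bldg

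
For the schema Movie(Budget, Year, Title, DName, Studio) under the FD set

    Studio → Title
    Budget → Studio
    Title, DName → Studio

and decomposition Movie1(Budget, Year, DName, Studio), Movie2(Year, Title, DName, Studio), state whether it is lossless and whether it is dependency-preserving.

Lossless test: (Year, DName, Studio)⁺ = {Year, Title, DName, Studio}, which contains all of one fragment — lossless.
Dependency preservation: every FD's attributes lie within a single fragment, so each can be enforced locally — preserved.

lossless and dependency-preserving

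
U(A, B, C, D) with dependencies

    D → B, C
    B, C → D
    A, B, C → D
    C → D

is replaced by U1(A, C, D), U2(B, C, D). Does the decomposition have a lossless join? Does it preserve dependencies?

Lossless test: (C, D)⁺ = {B, C, D}, which contains all of one fragment — lossless.
Dependency preservation: A, B, C → D is not contained in any single fragment, but the restricted closure of its left-hand side across the fragments still reaches the right-hand side; the remaining FDs each lie inside some fragment. All dependencies are preserved.

lossless and dependency-preserving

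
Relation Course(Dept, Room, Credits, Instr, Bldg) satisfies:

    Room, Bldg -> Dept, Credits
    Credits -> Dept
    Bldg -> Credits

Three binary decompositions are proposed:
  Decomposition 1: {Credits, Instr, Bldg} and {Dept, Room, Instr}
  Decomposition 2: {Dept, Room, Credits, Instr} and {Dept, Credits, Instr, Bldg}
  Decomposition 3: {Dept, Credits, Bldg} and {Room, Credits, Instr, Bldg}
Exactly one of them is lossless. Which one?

Decomposition 1: common = {Instr}, closure = {Instr} → lossy.
Decomposition 2: common = {Dept, Credits, Instr}, closure = {Dept, Credits, Instr} → lossy.
Decomposition 3: common = {Credits, Bldg}, closure = {Dept, Credits, Bldg} → lossless.

Decomposition 3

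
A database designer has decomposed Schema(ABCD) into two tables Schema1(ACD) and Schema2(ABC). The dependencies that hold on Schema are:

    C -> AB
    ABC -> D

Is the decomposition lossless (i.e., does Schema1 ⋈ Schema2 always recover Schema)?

Common attributes: Schema1 ∩ Schema2 = {AC}.
Closure of {AC}: C → AB applies, adding B; ABC → D applies, adding D. So (AC)⁺ = {ABCD}.
This closure contains every attribute of Schema1, so Schema1 ∩ Schema2 → Schema1. The join is lossless.

Yes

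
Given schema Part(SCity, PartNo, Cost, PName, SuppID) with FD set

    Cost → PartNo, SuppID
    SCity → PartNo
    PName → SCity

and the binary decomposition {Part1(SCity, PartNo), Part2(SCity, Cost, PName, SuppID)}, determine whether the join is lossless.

Yes

Common attributes: Part1 ∩ Part2 = {SCity}.
Closure of {SCity}: SCity → PartNo applies, adding PartNo. So (SCity)⁺ = {SCity, PartNo}.
This closure contains every attribute of Part1, so Part1 ∩ Part2 → Part1. The join is lossless.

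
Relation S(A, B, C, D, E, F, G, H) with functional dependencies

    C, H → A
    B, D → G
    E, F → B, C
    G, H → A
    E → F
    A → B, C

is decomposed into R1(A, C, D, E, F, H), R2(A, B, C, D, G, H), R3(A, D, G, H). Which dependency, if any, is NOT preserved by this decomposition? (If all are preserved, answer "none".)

E, F → B, C

Check E, F → B, C: no single fragment contains all of {B, C, E, F}, and the restricted closure of {E, F} across the fragments never reaches {B, C}.
C, H → A is preserved.
B, D → G is preserved.
G, H → A is preserved.
E → F is preserved.
A → B, C is preserved.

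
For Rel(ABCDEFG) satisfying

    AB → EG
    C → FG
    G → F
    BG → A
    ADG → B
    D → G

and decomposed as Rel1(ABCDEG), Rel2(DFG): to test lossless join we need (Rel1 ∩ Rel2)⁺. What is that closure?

Rel1 ∩ Rel2 = {DG}.
G → F applies, adding F
Closure: {DFG}.

DFG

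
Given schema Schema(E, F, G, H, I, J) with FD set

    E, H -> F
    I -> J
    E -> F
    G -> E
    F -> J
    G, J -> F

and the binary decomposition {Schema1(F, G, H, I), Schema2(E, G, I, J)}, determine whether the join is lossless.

Common attributes: Schema1 ∩ Schema2 = {G, I}.
Closure of {G, I}: I → J applies, adding J; G → E applies, adding E; G, J → F applies, adding F. So (G, I)⁺ = {E, F, G, I, J}.
This closure contains every attribute of Schema2, so Schema1 ∩ Schema2 → Schema2. The join is lossless.

Yes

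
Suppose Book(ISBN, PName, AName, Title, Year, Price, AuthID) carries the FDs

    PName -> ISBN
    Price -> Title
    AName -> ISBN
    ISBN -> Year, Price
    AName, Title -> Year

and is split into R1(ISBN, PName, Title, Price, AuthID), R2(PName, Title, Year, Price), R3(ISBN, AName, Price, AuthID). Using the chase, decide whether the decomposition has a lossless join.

Chase test. Columns are ISBN, PName, AName, Title, Year, Price, AuthID; row i has aⱼ where attribute j ∈ Ri, else bᵢⱼ.
Initial tableau (one row per fragment):
  row 1: a1 a2 b13 a4 b15 a6 a7
  row 2: b21 a2 b23 a4 a5 a6 b27
  row 3: a1 b32 a3 b34 b35 a6 a7
Rows 1 and 2 agree on PName; apply PName→ISBN and equate their ISBN entries.
Rows 1 and 3 agree on Price; apply Price→Title and equate their Title entries.
Rows 1 and 2 agree on ISBN; apply ISBN→Year, Price and equate their Year, Price entries.
Rows 1 and 3 agree on ISBN; apply ISBN→Year, Price and equate their Year, Price entries.
No row becomes fully distinguished — the join is lossy.

No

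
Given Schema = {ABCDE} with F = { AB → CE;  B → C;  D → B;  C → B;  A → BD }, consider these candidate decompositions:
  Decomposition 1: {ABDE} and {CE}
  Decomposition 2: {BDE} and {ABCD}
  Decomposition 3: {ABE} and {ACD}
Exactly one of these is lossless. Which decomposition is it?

Decomposition 1: common = {E}, closure = {E} → lossy.
Decomposition 2: common = {BD}, closure = {BCD} → lossy.
Decomposition 3: common = {A}, closure = {ABCDE} → lossless.

Decomposition 3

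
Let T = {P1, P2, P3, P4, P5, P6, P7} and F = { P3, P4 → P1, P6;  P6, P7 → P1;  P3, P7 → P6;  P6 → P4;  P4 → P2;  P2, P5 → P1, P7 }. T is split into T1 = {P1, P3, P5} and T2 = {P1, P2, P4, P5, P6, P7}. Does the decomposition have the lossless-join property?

No

Common attributes: T1 ∩ T2 = {P1, P5}.
No dependency enlarges {P1, P5}, so (P1, P5)⁺ = {P1, P5}.
The closure contains neither all of T1 = {P1, P3, P5} nor all of T2 = {P1, P2, P4, P5, P6, P7}, so the common attributes are not a superkey of either fragment. The join is lossy.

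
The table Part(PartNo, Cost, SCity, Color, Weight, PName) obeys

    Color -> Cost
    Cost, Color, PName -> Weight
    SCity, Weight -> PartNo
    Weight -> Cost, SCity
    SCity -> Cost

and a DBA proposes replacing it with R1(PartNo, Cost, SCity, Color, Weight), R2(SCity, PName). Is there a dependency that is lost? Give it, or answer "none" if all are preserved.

Cost, Color, PName -> Weight

Check Cost, Color, PName → Weight: no single fragment contains all of {Cost, Color, Weight, PName}, and the restricted closure of {Cost, Color, PName} across the fragments never reaches {Weight}.
Color → Cost is preserved.
SCity, Weight → PartNo is preserved.
Weight → Cost, SCity is preserved.
SCity → Cost is preserved.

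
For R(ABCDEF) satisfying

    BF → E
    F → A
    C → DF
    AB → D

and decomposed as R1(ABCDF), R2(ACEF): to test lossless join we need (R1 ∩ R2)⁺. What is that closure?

ACDF

R1 ∩ R2 = {ACF}.
C → DF applies, adding D
Closure: {ACDF}.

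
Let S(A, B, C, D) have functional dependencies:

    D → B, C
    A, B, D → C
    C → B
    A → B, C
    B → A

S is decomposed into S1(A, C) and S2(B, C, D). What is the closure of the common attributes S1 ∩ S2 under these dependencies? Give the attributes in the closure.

A, B, C

S1 ∩ S2 = {C}.
C → B applies, adding B
B → A applies, adding A
Closure: {A, B, C}.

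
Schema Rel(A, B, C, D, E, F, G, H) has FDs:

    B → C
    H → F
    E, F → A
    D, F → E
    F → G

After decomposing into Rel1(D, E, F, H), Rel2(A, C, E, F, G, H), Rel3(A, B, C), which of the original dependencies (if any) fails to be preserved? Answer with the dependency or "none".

B → C lies within Rel3.
H → F lies within Rel1.
E, F → A lies within Rel2.
D, F → E lies within Rel1.
F → G lies within Rel2.
Every dependency is enforceable on the fragments, so the decomposition is dependency-preserving.

none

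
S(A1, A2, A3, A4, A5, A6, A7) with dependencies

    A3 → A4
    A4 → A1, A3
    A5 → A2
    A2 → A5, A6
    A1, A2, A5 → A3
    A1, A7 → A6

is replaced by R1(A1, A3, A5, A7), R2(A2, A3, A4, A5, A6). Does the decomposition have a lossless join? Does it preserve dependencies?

lossless but not dependency-preserving

Lossless test: (A3, A5)⁺ = {A1, A2, A3, A4, A5, A6}, which contains all of one fragment — lossless.
Dependency preservation: the restricted closure of {A1, A7} across the fragments never reaches {A6}, so A1, A7 → A6 cannot be enforced without a join — not preserved.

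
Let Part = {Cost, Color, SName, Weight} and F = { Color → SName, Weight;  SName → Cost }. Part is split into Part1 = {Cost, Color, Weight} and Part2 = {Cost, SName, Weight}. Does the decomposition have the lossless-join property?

No

Common attributes: Part1 ∩ Part2 = {Cost, Weight}.
No dependency enlarges {Cost, Weight}, so (Cost, Weight)⁺ = {Cost, Weight}.
The closure contains neither all of Part1 = {Cost, Color, Weight} nor all of Part2 = {Cost, SName, Weight}, so the common attributes are not a superkey of either fragment. The join is lossy.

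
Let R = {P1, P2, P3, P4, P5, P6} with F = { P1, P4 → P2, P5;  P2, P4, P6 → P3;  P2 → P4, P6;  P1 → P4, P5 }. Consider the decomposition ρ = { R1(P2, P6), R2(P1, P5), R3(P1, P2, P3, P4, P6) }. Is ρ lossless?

Chase test. Columns are P1, P2, P3, P4, P5, P6; row i has aⱼ where attribute j ∈ Ri, else bᵢⱼ.
Initial tableau (one row per fragment):
  row 1: b11 a2 b13 b14 b15 a6
  row 2: a1 b22 b23 b24 a5 b26
  row 3: a1 a2 a3 a4 b35 a6
Rows 1 and 3 agree on P2; apply P2→P4, P6 and equate their P4, P6 entries.
Rows 2 and 3 agree on P1; apply P1→P4, P5 and equate their P4, P5 entries.
Rows 2 and 3 agree on P1, P4; apply P1, P4→P2, P5 and equate their P2, P5 entries.
Rows 1 and 3 agree on P2, P4, P6; apply P2, P4, P6→P3 and equate their P3 entries.
Rows 1 and 2 agree on P2; apply P2→P4, P6 and equate their P4, P6 entries.
Rows 1 and 2 agree on P2, P4, P6; apply P2, P4, P6→P3 and equate their P3 entries.
Row 2 is now all distinguished symbols — the join is lossless.

Yes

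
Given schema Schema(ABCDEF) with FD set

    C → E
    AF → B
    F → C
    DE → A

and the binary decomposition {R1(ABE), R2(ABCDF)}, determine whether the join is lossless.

No

Common attributes: R1 ∩ R2 = {AB}.
No dependency enlarges {AB}, so (AB)⁺ = {AB}.
The closure contains neither all of R1 = {ABE} nor all of R2 = {ABCDF}, so the common attributes are not a superkey of either fragment. The join is lossy.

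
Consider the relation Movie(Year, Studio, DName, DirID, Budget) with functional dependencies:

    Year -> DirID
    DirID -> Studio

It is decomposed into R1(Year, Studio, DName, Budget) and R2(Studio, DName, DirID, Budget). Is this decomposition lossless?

No

Common attributes: R1 ∩ R2 = {Studio, DName, Budget}.
No dependency enlarges {Studio, DName, Budget}, so (Studio, DName, Budget)⁺ = {Studio, DName, Budget}.
The closure contains neither all of R1 = {Year, Studio, DName, Budget} nor all of R2 = {Studio, DName, DirID, Budget}, so the common attributes are not a superkey of either fragment. The join is lossy.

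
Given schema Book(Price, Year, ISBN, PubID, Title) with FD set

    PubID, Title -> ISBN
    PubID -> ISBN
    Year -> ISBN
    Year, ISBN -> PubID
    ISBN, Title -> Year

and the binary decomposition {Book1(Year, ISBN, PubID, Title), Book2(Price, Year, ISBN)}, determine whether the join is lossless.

Common attributes: Book1 ∩ Book2 = {Year, ISBN}.
Closure of {Year, ISBN}: Year, ISBN → PubID applies, adding PubID. So (Year, ISBN)⁺ = {Year, ISBN, PubID}.
The closure contains neither all of Book1 = {Year, ISBN, PubID, Title} nor all of Book2 = {Price, Year, ISBN}, so the common attributes are not a superkey of either fragment. The join is lossy.

No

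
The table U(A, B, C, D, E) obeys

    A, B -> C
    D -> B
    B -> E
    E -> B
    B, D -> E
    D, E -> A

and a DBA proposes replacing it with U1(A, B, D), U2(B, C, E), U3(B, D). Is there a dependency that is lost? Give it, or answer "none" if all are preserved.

Check A, B → C: no single fragment contains all of {A, B, C}, and the restricted closure of {A, B} across the fragments never reaches {C}.
D → B is preserved.
B → E is preserved.
E → B is preserved.
B, D → E is preserved.
D, E → A is preserved.

A, B -> C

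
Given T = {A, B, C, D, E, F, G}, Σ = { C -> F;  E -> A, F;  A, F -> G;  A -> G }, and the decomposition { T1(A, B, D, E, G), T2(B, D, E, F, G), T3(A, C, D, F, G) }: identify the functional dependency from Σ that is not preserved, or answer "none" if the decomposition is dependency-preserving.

none

C → F lies within T3.
E → A, F: restricted closure across fragments reaches A, F.
A, F → G lies within T3.
A → G lies within T1.
Every dependency is enforceable on the fragments, so the decomposition is dependency-preserving.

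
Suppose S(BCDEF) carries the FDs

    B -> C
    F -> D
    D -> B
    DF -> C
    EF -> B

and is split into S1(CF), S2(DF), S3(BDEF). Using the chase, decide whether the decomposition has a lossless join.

Chase test. Columns are BCDEF; row i has aⱼ where attribute j ∈ Si, else bᵢⱼ.
Initial tableau (one row per fragment):
  row 1: b11 a2 b13 b14 a5
  row 2: b21 b22 a3 b24 a5
  row 3: a1 b32 a3 a4 a5
Rows 1 and 2 agree on F; apply F→D and equate their D entries.
Rows 1 and 2 agree on D; apply D→B and equate their B entries.
Rows 1 and 3 agree on D; apply D→B and equate their B entries.
Rows 1 and 2 agree on DF; apply DF→C and equate their C entries.
Rows 1 and 3 agree on DF; apply DF→C and equate their C entries.
Row 3 is now all distinguished symbols — the join is lossless.

Yes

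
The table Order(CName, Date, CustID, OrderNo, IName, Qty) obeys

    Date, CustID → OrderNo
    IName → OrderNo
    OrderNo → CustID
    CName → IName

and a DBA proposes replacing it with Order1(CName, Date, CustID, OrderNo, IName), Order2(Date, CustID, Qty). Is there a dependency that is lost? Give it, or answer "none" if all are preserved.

Date, CustID → OrderNo lies within Order1.
IName → OrderNo lies within Order1.
OrderNo → CustID lies within Order1.
CName → IName lies within Order1.
Every dependency is enforceable on the fragments, so the decomposition is dependency-preserving.

none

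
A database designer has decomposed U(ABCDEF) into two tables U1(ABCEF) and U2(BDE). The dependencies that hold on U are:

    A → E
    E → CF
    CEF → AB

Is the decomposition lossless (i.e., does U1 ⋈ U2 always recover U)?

Common attributes: U1 ∩ U2 = {BE}.
Closure of {BE}: E → CF applies, adding CF; CEF → AB applies, adding A. So (BE)⁺ = {ABCEF}.
This closure contains every attribute of U1, so U1 ∩ U2 → U1. The join is lossless.

Yes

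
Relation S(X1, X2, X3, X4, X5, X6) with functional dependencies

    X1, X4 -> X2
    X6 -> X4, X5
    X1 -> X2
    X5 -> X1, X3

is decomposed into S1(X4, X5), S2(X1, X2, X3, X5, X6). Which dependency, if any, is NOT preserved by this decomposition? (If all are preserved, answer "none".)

X6 -> X4, X5

Check X6 → X4, X5: no single fragment contains all of {X4, X5, X6}, and the restricted closure of {X6} across the fragments never reaches {X4, X5}.
X1, X4 → X2 is preserved.
X1 → X2 is preserved.
X5 → X1, X3 is preserved.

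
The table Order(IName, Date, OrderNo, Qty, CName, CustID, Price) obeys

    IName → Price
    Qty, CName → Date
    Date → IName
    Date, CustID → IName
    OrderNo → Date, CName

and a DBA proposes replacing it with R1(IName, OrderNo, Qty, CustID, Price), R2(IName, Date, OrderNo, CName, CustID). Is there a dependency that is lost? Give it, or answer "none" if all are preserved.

Qty, CName → Date

Check Qty, CName → Date: no single fragment contains all of {Date, Qty, CName}, and the restricted closure of {Qty, CName} across the fragments never reaches {Date}.
IName → Price is preserved.
Date → IName is preserved.
Date, CustID → IName is preserved.
OrderNo → Date, CName is preserved.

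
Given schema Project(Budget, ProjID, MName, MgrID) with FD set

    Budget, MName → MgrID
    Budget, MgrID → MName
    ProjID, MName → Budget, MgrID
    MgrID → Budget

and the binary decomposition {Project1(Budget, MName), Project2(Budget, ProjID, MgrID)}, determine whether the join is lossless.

Common attributes: Project1 ∩ Project2 = {Budget}.
No dependency enlarges {Budget}, so (Budget)⁺ = {Budget}.
The closure contains neither all of Project1 = {Budget, MName} nor all of Project2 = {Budget, ProjID, MgrID}, so the common attributes are not a superkey of either fragment. The join is lossy.

No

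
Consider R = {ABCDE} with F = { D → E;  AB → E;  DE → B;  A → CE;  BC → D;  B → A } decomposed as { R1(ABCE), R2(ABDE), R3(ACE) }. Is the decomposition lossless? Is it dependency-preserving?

lossless and dependency-preserving

Lossless test (chase): Rows 1 and 2 agree on A; apply A→CE and equate their CE entries. Rows 1 and 2 agree on BC; apply BC→D and equate their D entries. Row 1 is now all distinguished symbols — the join is lossless.
Dependency preservation: BC → D is not contained in any single fragment, but the restricted closure of its left-hand side across the fragments still reaches the right-hand side; the remaining FDs each lie inside some fragment. All dependencies are preserved.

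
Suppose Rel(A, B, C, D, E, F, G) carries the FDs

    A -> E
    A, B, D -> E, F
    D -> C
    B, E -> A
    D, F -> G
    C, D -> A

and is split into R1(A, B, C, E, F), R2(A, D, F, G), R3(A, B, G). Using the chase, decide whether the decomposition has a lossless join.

No

Chase test. Columns are A, B, C, D, E, F, G; row i has aⱼ where attribute j ∈ Ri, else bᵢⱼ.
Initial tableau (one row per fragment):
  row 1: a1 a2 a3 b14 a5 a6 b17
  row 2: a1 b22 b23 a4 b25 a6 a7
  row 3: a1 a2 b33 b34 b35 b36 a7
Rows 1 and 2 agree on A; apply A→E and equate their E entries.
Rows 1 and 3 agree on A; apply A→E and equate their E entries.
No row becomes fully distinguished — the join is lossy.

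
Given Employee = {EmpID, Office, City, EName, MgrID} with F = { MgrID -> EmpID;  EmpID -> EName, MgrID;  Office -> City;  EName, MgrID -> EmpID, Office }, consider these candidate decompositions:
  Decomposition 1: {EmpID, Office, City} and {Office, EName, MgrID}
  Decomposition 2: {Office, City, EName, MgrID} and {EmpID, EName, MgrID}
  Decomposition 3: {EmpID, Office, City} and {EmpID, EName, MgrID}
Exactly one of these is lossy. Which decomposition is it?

Decomposition 1: common = {Office}, closure = {Office, City} → lossy.
Decomposition 2: common = {EName, MgrID}, closure = {EmpID, Office, City, EName, MgrID} → lossless.
Decomposition 3: common = {EmpID}, closure = {EmpID, Office, City, EName, MgrID} → lossless.

Decomposition 1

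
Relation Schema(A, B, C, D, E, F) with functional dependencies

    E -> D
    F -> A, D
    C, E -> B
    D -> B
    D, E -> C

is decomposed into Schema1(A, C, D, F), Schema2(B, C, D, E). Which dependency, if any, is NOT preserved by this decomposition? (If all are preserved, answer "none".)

E → D lies within Schema2.
F → A, D lies within Schema1.
C, E → B lies within Schema2.
D → B lies within Schema2.
D, E → C lies within Schema2.
Every dependency is enforceable on the fragments, so the decomposition is dependency-preserving.

none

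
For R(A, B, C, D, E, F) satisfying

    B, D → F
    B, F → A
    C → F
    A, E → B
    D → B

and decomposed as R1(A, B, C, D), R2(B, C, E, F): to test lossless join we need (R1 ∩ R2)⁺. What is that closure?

R1 ∩ R2 = {B, C}.
C → F applies, adding F
B, F → A applies, adding A
Closure: {A, B, C, F}.

A, B, C, F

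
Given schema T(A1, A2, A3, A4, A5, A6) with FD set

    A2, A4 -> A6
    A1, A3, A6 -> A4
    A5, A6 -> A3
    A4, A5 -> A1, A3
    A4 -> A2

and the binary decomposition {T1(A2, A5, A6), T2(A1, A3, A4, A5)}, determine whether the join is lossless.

No

Common attributes: T1 ∩ T2 = {A5}.
No dependency enlarges {A5}, so (A5)⁺ = {A5}.
The closure contains neither all of T1 = {A2, A5, A6} nor all of T2 = {A1, A3, A4, A5}, so the common attributes are not a superkey of either fragment. The join is lossy.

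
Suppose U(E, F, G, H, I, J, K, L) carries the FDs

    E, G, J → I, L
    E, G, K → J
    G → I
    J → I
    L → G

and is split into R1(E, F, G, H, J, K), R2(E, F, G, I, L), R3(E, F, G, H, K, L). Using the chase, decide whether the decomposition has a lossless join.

Yes

Chase test. Columns are E, F, G, H, I, J, K, L; row i has aⱼ where attribute j ∈ Ri, else bᵢⱼ.
Initial tableau (one row per fragment):
  row 1: a1 a2 a3 a4 b15 a6 a7 b18
  row 2: a1 a2 a3 b24 a5 b26 b27 a8
  row 3: a1 a2 a3 a4 b35 b36 a7 a8
Rows 1 and 3 agree on E, G, K; apply E, G, K→J and equate their J entries.
Rows 1 and 2 agree on G; apply G→I and equate their I entries.
Rows 1 and 3 agree on G; apply G→I and equate their I entries.
Rows 1 and 3 agree on E, G, J; apply E, G, J→I, L and equate their I, L entries.
Row 1 is now all distinguished symbols — the join is lossless.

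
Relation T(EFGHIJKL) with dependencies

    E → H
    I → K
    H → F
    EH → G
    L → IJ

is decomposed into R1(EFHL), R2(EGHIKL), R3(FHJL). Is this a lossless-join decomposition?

Chase test. Columns are EFGHIJKL; row i has aⱼ where attribute j ∈ Ri, else bᵢⱼ.
Initial tableau (one row per fragment):
  row 1: a1 a2 b13 a4 b15 b16 b17 a8
  row 2: a1 b22 a3 a4 a5 b26 a7 a8
  row 3: b31 a2 b33 a4 b35 a6 b37 a8
Rows 1 and 2 agree on H; apply H→F and equate their F entries.
Rows 1 and 2 agree on EH; apply EH→G and equate their G entries.
Rows 1 and 2 agree on L; apply L→IJ and equate their IJ entries.
Rows 1 and 3 agree on L; apply L→IJ and equate their IJ entries.
Rows 1 and 2 agree on I; apply I→K and equate their K entries.
Rows 1 and 3 agree on I; apply I→K and equate their K entries.
Row 1 is now all distinguished symbols — the join is lossless.

Yes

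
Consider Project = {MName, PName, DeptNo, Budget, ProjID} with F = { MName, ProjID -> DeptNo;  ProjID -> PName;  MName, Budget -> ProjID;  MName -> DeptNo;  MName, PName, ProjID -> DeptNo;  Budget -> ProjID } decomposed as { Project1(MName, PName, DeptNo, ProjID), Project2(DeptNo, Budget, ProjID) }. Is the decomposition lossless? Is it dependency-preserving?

Lossless test: (DeptNo, ProjID)⁺ = {PName, DeptNo, ProjID}, which is a superkey of neither fragment — lossy.
Dependency preservation: MName, Budget → ProjID is not contained in any single fragment, but the restricted closure of its left-hand side across the fragments still reaches the right-hand side; the remaining FDs each lie inside some fragment. All dependencies are preserved.

lossy but dependency-preserving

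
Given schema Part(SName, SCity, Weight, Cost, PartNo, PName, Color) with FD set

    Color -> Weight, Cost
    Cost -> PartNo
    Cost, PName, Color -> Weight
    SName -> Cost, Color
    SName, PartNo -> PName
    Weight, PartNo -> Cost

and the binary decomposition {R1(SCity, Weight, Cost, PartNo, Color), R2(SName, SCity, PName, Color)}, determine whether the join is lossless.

Yes

Common attributes: R1 ∩ R2 = {SCity, Color}.
Closure of {SCity, Color}: Color → Weight, Cost applies, adding Weight, Cost; Cost → PartNo applies, adding PartNo. So (SCity, Color)⁺ = {SCity, Weight, Cost, PartNo, Color}.
This closure contains every attribute of R1, so R1 ∩ R2 → R1. The join is lossless.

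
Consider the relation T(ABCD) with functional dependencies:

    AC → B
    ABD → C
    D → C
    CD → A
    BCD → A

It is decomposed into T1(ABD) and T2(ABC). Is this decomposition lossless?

Common attributes: T1 ∩ T2 = {AB}.
No dependency enlarges {AB}, so (AB)⁺ = {AB}.
The closure contains neither all of T1 = {ABD} nor all of T2 = {ABC}, so the common attributes are not a superkey of either fragment. The join is lossy.

No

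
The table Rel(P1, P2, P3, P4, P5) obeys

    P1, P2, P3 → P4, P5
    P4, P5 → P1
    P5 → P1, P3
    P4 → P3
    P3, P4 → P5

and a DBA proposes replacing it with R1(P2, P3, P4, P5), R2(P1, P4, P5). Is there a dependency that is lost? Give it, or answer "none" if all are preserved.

P1, P2, P3 → P4, P5

Check P1, P2, P3 → P4, P5: no single fragment contains all of {P1, P2, P3, P4, P5}, and the restricted closure of {P1, P2, P3} across the fragments never reaches {P4, P5}.
P4, P5 → P1 is preserved.
P5 → P1, P3 is preserved.
P4 → P3 is preserved.
P3, P4 → P5 is preserved.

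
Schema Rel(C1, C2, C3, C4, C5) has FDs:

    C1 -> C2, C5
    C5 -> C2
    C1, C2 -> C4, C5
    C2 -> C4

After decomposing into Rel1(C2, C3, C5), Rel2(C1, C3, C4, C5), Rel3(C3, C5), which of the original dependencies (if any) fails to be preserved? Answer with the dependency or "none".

C2 -> C4

Check C2 → C4: no single fragment contains all of {C2, C4}, and the restricted closure of {C2} across the fragments never reaches {C4}.
C1 → C2, C5 is preserved.
C5 → C2 is preserved.
C1, C2 → C4, C5 is preserved.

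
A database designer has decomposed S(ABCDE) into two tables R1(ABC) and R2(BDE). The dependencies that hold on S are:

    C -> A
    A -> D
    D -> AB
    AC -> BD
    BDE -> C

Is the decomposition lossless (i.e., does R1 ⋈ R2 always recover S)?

No

Common attributes: R1 ∩ R2 = {B}.
No dependency enlarges {B}, so (B)⁺ = {B}.
The closure contains neither all of R1 = {ABC} nor all of R2 = {BDE}, so the common attributes are not a superkey of either fragment. The join is lossy.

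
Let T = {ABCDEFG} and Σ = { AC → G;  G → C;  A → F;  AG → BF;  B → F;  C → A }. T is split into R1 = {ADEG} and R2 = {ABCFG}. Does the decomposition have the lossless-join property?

Yes

Common attributes: R1 ∩ R2 = {AG}.
Closure of {AG}: G → C applies, adding C; A → F applies, adding F; AG → BF applies, adding B. So (AG)⁺ = {ABCFG}.
This closure contains every attribute of R2, so R1 ∩ R2 → R2. The join is lossless.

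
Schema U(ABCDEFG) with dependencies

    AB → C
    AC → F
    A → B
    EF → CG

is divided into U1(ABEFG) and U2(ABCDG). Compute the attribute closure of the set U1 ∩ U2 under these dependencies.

U1 ∩ U2 = {ABG}.
AB → C applies, adding C
AC → F applies, adding F
Closure: {ABCFG}.

ABCFG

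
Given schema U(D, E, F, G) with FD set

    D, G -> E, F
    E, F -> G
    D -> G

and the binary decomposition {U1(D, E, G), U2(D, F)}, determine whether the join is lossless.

Common attributes: U1 ∩ U2 = {D}.
Closure of {D}: D → G applies, adding G; D, G → E, F applies, adding E, F. So (D)⁺ = {D, E, F, G}.
This closure contains every attribute of U1, so U1 ∩ U2 → U1. The join is lossless.

Yes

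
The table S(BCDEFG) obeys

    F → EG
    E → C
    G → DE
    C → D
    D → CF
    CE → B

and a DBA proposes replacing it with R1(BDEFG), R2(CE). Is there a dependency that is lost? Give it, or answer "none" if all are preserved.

none

F → EG lies within R1.
E → C lies within R2.
G → DE lies within R1.
C → D: restricted closure across fragments reaches D.
D → CF: restricted closure across fragments reaches CF.
CE → B: restricted closure across fragments reaches B.
Every dependency is enforceable on the fragments, so the decomposition is dependency-preserving.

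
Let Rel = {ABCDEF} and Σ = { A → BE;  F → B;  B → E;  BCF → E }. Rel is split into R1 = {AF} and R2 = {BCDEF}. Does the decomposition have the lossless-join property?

No

Common attributes: R1 ∩ R2 = {F}.
Closure of {F}: F → B applies, adding B; B → E applies, adding E. So (F)⁺ = {BEF}.
The closure contains neither all of R1 = {AF} nor all of R2 = {BCDEF}, so the common attributes are not a superkey of either fragment. The join is lossy.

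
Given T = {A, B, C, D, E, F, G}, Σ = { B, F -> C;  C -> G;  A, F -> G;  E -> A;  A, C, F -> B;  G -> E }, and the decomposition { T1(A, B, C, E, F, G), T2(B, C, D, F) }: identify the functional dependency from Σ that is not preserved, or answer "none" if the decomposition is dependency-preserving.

B, F → C lies within T1.
C → G lies within T1.
A, F → G lies within T1.
E → A lies within T1.
A, C, F → B lies within T1.
G → E lies within T1.
Every dependency is enforceable on the fragments, so the decomposition is dependency-preserving.

none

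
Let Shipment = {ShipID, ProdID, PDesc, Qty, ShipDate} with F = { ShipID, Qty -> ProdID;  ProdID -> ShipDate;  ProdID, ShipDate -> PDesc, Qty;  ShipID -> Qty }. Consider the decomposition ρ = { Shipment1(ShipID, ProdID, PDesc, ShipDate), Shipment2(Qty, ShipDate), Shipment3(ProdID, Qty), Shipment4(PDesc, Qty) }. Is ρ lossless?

Chase test. Columns are ShipID, ProdID, PDesc, Qty, ShipDate; row i has aⱼ where attribute j ∈ Shipmenti, else bᵢⱼ.
Initial tableau (one row per fragment):
  row 1: a1 a2 a3 b14 a5
  row 2: b21 b22 b23 a4 a5
  row 3: b31 a2 b33 a4 b35
  row 4: b41 b42 a3 a4 b45
Rows 1 and 3 agree on ProdID; apply ProdID→ShipDate and equate their ShipDate entries.
Rows 1 and 3 agree on ProdID, ShipDate; apply ProdID, ShipDate→PDesc, Qty and equate their PDesc, Qty entries.
Row 1 is now all distinguished symbols — the join is lossless.

Yes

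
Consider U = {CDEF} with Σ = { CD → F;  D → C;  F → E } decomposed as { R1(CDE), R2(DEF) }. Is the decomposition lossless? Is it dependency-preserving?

Lossless test: (DE)⁺ = {CDEF}, which contains all of one fragment — lossless.
Dependency preservation: CD → F is not contained in any single fragment, but the restricted closure of its left-hand side across the fragments still reaches the right-hand side; the remaining FDs each lie inside some fragment. All dependencies are preserved.

lossless and dependency-preserving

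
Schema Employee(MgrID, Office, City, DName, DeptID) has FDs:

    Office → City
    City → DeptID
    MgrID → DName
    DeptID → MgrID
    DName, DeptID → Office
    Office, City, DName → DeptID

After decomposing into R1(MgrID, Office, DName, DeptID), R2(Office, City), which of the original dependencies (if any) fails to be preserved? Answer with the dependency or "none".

Office → City lies within R2.
City → DeptID: restricted closure across fragments reaches DeptID.
MgrID → DName lies within R1.
DeptID → MgrID lies within R1.
DName, DeptID → Office lies within R1.
Office, City, DName → DeptID: restricted closure across fragments reaches DeptID.
Every dependency is enforceable on the fragments, so the decomposition is dependency-preserving.

none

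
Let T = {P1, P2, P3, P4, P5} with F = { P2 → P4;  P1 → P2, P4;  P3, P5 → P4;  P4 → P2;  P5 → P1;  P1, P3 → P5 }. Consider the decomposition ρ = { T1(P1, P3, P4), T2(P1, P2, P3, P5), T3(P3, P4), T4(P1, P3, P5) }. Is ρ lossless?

Yes

Chase test. Columns are P1, P2, P3, P4, P5; row i has aⱼ where attribute j ∈ Ti, else bᵢⱼ.
Initial tableau (one row per fragment):
  row 1: a1 b12 a3 a4 b15
  row 2: a1 a2 a3 b24 a5
  row 3: b31 b32 a3 a4 b35
  row 4: a1 b42 a3 b44 a5
Rows 1 and 2 agree on P1; apply P1→P2, P4 and equate their P2, P4 entries.
Rows 1 and 4 agree on P1; apply P1→P2, P4 and equate their P2, P4 entries.
Rows 1 and 3 agree on P4; apply P4→P2 and equate their P2 entries.
Rows 1 and 2 agree on P1, P3; apply P1, P3→P5 and equate their P5 entries.
Row 1 is now all distinguished symbols — the join is lossless.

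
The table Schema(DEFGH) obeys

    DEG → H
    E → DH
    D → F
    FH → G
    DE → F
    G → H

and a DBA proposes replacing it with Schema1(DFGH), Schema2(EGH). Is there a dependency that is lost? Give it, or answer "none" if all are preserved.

E → DH

Check E → DH: no single fragment contains all of {DEH}, and the restricted closure of {E} across the fragments never reaches {DH}.
DEG → H is preserved.
D → F is preserved.
FH → G is preserved.
DE → F is preserved.
G → H is preserved.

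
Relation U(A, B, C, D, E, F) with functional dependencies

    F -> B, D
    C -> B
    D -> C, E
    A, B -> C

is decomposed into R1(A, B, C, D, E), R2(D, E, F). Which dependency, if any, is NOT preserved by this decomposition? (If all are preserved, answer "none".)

none

F → B, D: restricted closure across fragments reaches B, D.
C → B lies within R1.
D → C, E lies within R1.
A, B → C lies within R1.
Every dependency is enforceable on the fragments, so the decomposition is dependency-preserving.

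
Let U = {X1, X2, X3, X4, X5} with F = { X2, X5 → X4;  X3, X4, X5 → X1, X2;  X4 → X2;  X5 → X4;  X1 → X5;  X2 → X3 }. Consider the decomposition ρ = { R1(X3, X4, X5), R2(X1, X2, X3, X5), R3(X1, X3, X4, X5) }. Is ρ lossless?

Yes

Chase test. Columns are X1, X2, X3, X4, X5; row i has aⱼ where attribute j ∈ Ri, else bᵢⱼ.
Initial tableau (one row per fragment):
  row 1: b11 b12 a3 a4 a5
  row 2: a1 a2 a3 b24 a5
  row 3: a1 b32 a3 a4 a5
Rows 1 and 3 agree on X3, X4, X5; apply X3, X4, X5→X1, X2 and equate their X1, X2 entries.
Rows 1 and 2 agree on X5; apply X5→X4 and equate their X4 entries.
Rows 1 and 2 agree on X3, X4, X5; apply X3, X4, X5→X1, X2 and equate their X1, X2 entries.
Row 1 is now all distinguished symbols — the join is lossless.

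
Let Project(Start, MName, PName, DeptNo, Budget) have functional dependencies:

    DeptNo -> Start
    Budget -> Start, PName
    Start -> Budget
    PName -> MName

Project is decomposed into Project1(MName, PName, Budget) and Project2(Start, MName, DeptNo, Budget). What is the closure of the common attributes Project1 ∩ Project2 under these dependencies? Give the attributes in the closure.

Project1 ∩ Project2 = {MName, Budget}.
Budget → Start, PName applies, adding Start, PName
Closure: {Start, MName, PName, Budget}.

Start, MName, PName, Budget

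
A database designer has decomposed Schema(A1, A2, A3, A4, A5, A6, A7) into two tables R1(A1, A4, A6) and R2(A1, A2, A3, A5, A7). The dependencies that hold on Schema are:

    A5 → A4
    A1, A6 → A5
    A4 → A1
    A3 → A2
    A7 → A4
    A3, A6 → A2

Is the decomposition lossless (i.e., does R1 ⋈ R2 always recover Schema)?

No

Common attributes: R1 ∩ R2 = {A1}.
No dependency enlarges {A1}, so (A1)⁺ = {A1}.
The closure contains neither all of R1 = {A1, A4, A6} nor all of R2 = {A1, A2, A3, A5, A7}, so the common attributes are not a superkey of either fragment. The join is lossy.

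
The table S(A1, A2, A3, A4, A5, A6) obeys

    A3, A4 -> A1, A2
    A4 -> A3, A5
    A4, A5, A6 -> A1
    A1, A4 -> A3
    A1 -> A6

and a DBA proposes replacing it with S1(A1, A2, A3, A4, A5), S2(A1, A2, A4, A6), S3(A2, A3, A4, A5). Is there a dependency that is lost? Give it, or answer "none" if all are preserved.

A3, A4 → A1, A2 lies within S1.
A4 → A3, A5 lies within S1.
A4, A5, A6 → A1: restricted closure across fragments reaches A1.
A1, A4 → A3 lies within S1.
A1 → A6 lies within S2.
Every dependency is enforceable on the fragments, so the decomposition is dependency-preserving.

none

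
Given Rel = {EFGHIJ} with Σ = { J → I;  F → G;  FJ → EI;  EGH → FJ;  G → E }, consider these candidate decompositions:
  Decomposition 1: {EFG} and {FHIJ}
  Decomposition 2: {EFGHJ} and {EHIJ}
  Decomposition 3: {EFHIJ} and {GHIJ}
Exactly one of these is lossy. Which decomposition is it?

Decomposition 3

Decomposition 1: common = {F}, closure = {EFG} → lossless.
Decomposition 2: common = {EHJ}, closure = {EHIJ} → lossless.
Decomposition 3: common = {HIJ}, closure = {HIJ} → lossy.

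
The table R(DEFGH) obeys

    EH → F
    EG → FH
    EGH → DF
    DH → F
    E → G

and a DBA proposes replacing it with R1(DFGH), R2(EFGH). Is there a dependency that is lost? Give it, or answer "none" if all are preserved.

Check EGH → DF: no single fragment contains all of {DEFGH}, and the restricted closure of {EGH} across the fragments never reaches {DF}.
EH → F is preserved.
EG → FH is preserved.
DH → F is preserved.
E → G is preserved.

EGH → DF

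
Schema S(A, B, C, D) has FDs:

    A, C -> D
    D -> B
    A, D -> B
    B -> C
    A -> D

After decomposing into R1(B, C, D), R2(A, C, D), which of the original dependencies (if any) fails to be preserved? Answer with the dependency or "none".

A, C → D lies within R2.
D → B lies within R1.
A, D → B: restricted closure across fragments reaches B.
B → C lies within R1.
A → D lies within R2.
Every dependency is enforceable on the fragments, so the decomposition is dependency-preserving.

none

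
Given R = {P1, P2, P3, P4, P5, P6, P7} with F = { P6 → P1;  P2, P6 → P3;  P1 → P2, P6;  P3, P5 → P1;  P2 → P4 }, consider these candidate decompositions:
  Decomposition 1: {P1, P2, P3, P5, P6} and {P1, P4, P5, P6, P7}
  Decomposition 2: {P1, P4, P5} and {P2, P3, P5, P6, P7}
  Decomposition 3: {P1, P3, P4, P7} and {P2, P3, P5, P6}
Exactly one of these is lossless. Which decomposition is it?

Decomposition 1

Decomposition 1: common = {P1, P5, P6}, closure = {P1, P2, P3, P4, P5, P6} → lossless.
Decomposition 2: common = {P5}, closure = {P5} → lossy.
Decomposition 3: common = {P3}, closure = {P3} → lossy.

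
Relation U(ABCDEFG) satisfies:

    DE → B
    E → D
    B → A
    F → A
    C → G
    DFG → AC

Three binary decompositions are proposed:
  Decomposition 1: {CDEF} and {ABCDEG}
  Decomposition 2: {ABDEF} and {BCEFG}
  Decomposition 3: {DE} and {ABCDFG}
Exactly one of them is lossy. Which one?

Decomposition 1: common = {CDE}, closure = {ABCDEG} → lossless.
Decomposition 2: common = {BEF}, closure = {ABDEF} → lossless.
Decomposition 3: common = {D}, closure = {D} → lossy.

Decomposition 3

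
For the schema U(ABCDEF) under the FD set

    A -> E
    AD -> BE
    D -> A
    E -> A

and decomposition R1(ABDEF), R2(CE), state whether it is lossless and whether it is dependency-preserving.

lossy but dependency-preserving

Lossless test: (E)⁺ = {AE}, which is a superkey of neither fragment — lossy.
Dependency preservation: every FD's attributes lie within a single fragment, so each can be enforced locally — preserved.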